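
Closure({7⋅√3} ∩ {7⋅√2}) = ∅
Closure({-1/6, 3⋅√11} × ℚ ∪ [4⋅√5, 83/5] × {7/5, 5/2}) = ({-1/6, 3⋅√11} × ℝ) ∪ ([4⋅√5, 83/5] × {7/5, 5/2})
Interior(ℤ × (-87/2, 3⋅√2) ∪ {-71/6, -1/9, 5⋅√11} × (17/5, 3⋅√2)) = ∅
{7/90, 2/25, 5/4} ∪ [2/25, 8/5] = {7/90} ∪ [2/25, 8/5]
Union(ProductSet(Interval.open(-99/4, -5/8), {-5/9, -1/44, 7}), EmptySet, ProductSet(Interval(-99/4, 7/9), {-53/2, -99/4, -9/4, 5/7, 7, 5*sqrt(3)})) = Union(ProductSet(Interval.open(-99/4, -5/8), {-5/9, -1/44, 7}), ProductSet(Interval(-99/4, 7/9), {-53/2, -99/4, -9/4, 5/7, 7, 5*sqrt(3)}))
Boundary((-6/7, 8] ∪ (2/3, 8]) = {-6/7, 8}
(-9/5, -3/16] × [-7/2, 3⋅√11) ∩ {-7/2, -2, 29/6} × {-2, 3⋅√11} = ∅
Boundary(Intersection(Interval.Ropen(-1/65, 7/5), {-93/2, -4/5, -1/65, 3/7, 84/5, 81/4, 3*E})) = {-1/65, 3/7}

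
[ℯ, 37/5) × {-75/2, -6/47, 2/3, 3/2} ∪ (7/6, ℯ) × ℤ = ((7/6, ℯ) × ℤ) ∪ ([ℯ, 37/5) × {-75/2, -6/47, 2/3, 3/2})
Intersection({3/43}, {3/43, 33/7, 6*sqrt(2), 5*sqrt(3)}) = {3/43}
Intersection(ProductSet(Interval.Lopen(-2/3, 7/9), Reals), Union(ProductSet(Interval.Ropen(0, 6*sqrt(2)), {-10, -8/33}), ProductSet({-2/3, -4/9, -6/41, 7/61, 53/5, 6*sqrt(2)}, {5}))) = Union(ProductSet({-4/9, -6/41, 7/61}, {5}), ProductSet(Interval(0, 7/9), {-10, -8/33}))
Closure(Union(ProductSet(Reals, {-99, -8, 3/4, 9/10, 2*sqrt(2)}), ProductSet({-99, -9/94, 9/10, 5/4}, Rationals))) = Union(ProductSet({-99, -9/94, 9/10, 5/4}, Reals), ProductSet(Reals, {-99, -8, 3/4, 9/10, 2*sqrt(2)}))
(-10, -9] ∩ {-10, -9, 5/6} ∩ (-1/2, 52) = ∅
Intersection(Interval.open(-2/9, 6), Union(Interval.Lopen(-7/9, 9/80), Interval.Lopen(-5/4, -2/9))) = Interval.Lopen(-2/9, 9/80)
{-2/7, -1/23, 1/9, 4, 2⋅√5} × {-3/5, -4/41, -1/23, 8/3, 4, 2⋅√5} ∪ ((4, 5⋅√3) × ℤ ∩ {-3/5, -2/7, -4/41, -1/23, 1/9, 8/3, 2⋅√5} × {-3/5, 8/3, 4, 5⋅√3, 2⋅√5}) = {-2/7, -1/23, 1/9, 4, 2⋅√5} × {-3/5, -4/41, -1/23, 8/3, 4, 2⋅√5}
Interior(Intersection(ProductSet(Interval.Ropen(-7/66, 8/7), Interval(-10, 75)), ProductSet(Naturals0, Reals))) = EmptySet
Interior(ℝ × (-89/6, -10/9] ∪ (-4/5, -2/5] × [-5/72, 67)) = (ℝ × (-89/6, -10/9)) ∪ ((-4/5, -2/5) × (-5/72, 67))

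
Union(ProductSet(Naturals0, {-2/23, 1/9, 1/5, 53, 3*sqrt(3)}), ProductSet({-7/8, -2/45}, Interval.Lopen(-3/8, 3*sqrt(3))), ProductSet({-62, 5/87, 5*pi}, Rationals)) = Union(ProductSet({-7/8, -2/45}, Interval.Lopen(-3/8, 3*sqrt(3))), ProductSet({-62, 5/87, 5*pi}, Rationals), ProductSet(Naturals0, {-2/23, 1/9, 1/5, 53, 3*sqrt(3)}))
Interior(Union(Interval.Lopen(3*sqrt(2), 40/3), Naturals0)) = Union(Complement(Interval.open(3*sqrt(2), 40/3), Complement(Naturals0, Interval.open(3*sqrt(2), 40/3))), Complement(Naturals0, Union(Complement(Naturals0, Interval.open(3*sqrt(2), 40/3)), {40/3, 3*sqrt(2)})), Complement(Range(5, 14, 1), Complement(Naturals0, Interval.open(3*sqrt(2), 40/3))), Complement(Range(5, 14, 1), Union(Complement(Naturals0, Interval.open(3*sqrt(2), 40/3)), {40/3, 3*sqrt(2)})))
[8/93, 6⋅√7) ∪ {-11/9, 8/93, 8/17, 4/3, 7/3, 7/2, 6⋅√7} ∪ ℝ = (-∞, ∞)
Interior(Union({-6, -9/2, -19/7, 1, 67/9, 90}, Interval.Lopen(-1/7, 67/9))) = Interval.open(-1/7, 67/9)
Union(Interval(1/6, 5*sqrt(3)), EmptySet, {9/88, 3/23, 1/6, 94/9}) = Union({9/88, 3/23, 94/9}, Interval(1/6, 5*sqrt(3)))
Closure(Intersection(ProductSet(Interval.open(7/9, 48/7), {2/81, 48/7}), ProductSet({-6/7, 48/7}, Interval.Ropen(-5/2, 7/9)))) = EmptySet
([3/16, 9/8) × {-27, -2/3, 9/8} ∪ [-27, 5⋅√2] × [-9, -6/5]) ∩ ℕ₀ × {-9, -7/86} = {0, 1, …, 7} × {-9}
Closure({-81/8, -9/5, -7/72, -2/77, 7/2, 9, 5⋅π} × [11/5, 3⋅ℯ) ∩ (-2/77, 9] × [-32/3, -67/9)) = ∅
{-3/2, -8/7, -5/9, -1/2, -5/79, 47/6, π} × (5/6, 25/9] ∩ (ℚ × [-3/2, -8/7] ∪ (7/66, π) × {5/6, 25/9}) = ∅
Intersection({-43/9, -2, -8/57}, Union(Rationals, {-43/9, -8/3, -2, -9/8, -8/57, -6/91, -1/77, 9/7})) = {-43/9, -2, -8/57}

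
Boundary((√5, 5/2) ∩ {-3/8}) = ∅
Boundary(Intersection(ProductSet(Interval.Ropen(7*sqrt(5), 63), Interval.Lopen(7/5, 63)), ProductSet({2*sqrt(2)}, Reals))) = EmptySet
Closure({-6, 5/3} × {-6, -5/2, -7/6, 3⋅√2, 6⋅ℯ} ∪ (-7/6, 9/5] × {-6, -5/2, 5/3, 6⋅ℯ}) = ([-7/6, 9/5] × {-6, -5/2, 5/3, 6⋅ℯ}) ∪ ({-6, 5/3} × {-6, -5/2, -7/6, 3⋅√2, 6⋅ℯ})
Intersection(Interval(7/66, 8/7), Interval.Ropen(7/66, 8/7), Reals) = Interval.Ropen(7/66, 8/7)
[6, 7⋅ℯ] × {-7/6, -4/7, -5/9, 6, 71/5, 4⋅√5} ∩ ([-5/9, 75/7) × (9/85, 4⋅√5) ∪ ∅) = [6, 75/7) × {6}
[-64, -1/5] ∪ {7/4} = [-64, -1/5] ∪ {7/4}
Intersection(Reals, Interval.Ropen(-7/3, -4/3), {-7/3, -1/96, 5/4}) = {-7/3}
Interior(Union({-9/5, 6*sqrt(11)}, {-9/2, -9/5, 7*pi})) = EmptySet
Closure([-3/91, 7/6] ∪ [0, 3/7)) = [-3/91, 7/6]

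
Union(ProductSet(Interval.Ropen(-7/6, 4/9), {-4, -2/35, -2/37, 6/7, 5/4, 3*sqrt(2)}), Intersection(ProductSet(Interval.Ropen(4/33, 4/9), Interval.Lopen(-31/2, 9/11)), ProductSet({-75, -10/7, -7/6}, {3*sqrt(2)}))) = ProductSet(Interval.Ropen(-7/6, 4/9), {-4, -2/35, -2/37, 6/7, 5/4, 3*sqrt(2)})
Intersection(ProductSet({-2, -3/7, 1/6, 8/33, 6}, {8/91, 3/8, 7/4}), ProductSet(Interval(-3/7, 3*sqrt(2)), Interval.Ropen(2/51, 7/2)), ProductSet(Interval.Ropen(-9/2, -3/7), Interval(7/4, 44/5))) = EmptySet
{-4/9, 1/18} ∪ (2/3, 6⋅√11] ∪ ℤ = ℤ ∪ {-4/9, 1/18} ∪ (2/3, 6⋅√11]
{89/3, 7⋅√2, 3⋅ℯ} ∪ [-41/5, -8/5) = [-41/5, -8/5) ∪ {89/3, 7⋅√2, 3⋅ℯ}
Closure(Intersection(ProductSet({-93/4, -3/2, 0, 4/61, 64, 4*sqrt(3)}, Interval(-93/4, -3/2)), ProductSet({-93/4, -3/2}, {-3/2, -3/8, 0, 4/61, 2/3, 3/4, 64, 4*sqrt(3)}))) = ProductSet({-93/4, -3/2}, {-3/2})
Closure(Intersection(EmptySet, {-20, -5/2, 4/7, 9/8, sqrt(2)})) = EmptySet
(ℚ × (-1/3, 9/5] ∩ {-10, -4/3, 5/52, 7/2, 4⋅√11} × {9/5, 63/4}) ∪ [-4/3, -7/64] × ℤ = ([-4/3, -7/64] × ℤ) ∪ ({-10, -4/3, 5/52, 7/2} × {9/5})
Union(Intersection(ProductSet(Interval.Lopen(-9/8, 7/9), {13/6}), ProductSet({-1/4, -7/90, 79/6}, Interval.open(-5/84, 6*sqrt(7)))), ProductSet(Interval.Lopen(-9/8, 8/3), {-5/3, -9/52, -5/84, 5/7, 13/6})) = ProductSet(Interval.Lopen(-9/8, 8/3), {-5/3, -9/52, -5/84, 5/7, 13/6})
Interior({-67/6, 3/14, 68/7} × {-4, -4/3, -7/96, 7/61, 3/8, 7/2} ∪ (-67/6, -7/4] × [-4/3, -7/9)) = (-67/6, -7/4) × (-4/3, -7/9)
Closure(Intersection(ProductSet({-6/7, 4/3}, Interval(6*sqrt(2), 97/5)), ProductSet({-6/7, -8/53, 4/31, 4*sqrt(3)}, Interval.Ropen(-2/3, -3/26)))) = EmptySet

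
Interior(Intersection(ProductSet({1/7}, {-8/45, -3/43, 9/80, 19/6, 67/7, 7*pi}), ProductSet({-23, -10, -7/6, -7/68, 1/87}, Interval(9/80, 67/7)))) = EmptySet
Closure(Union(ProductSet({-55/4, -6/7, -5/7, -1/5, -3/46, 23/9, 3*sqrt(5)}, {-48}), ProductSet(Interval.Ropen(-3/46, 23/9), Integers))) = Union(ProductSet({-55/4, -6/7, -5/7, -1/5, -3/46, 23/9, 3*sqrt(5)}, {-48}), ProductSet(Interval(-3/46, 23/9), Integers))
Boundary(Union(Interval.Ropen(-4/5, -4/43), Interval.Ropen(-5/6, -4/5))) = {-5/6, -4/43}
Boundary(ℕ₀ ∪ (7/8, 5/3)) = {7/8, 5/3} ∪ (ℕ₀ \ (7/8, 5/3))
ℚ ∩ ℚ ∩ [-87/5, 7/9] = ℚ ∩ [-87/5, 7/9]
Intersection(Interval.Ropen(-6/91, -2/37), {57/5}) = EmptySet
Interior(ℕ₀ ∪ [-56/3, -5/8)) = ((-56/3, -5/8) \ ℕ₀ \ (-56/3, -5/8)) ∪ (ℕ₀ \ ({-56/3, -5/8} ∪ (ℕ₀ \ (-56/3, -5/8))))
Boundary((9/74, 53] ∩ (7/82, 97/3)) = {9/74, 97/3}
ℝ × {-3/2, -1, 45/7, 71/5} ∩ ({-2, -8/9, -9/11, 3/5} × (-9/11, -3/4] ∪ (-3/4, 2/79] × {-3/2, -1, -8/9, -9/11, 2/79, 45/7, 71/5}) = (-3/4, 2/79] × {-3/2, -1, 45/7, 71/5}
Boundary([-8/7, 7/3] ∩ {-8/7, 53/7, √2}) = {-8/7, √2}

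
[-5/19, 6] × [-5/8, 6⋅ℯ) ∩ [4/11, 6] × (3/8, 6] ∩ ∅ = ∅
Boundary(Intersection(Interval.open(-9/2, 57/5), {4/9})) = {4/9}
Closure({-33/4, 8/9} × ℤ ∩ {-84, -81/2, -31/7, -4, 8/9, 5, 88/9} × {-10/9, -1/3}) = ∅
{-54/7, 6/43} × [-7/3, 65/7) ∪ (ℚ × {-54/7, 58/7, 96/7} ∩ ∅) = {-54/7, 6/43} × [-7/3, 65/7)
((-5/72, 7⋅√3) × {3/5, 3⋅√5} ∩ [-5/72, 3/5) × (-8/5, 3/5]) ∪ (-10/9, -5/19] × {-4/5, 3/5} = ((-5/72, 3/5) × {3/5}) ∪ ((-10/9, -5/19] × {-4/5, 3/5})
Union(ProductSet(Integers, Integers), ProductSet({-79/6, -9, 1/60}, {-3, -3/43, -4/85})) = Union(ProductSet({-79/6, -9, 1/60}, {-3, -3/43, -4/85}), ProductSet(Integers, Integers))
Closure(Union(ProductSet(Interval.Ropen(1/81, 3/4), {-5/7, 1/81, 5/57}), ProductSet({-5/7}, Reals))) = Union(ProductSet({-5/7}, Reals), ProductSet(Interval(1/81, 3/4), {-5/7, 1/81, 5/57}))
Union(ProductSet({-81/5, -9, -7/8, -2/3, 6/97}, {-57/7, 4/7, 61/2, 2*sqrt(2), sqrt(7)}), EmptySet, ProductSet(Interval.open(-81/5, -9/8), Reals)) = Union(ProductSet({-81/5, -9, -7/8, -2/3, 6/97}, {-57/7, 4/7, 61/2, 2*sqrt(2), sqrt(7)}), ProductSet(Interval.open(-81/5, -9/8), Reals))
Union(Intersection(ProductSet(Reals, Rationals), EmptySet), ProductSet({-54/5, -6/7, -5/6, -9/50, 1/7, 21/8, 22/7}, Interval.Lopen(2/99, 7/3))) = ProductSet({-54/5, -6/7, -5/6, -9/50, 1/7, 21/8, 22/7}, Interval.Lopen(2/99, 7/3))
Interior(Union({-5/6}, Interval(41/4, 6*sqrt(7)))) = Interval.open(41/4, 6*sqrt(7))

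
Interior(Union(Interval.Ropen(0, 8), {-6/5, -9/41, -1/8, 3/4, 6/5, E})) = Interval.open(0, 8)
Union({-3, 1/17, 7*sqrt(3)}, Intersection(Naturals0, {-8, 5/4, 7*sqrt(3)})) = {-3, 1/17, 7*sqrt(3)}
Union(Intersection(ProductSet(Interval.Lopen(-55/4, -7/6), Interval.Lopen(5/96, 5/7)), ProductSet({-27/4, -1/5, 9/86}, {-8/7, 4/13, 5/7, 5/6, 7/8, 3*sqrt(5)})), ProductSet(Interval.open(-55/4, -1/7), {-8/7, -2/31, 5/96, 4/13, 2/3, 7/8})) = Union(ProductSet({-27/4}, {4/13, 5/7}), ProductSet(Interval.open(-55/4, -1/7), {-8/7, -2/31, 5/96, 4/13, 2/3, 7/8}))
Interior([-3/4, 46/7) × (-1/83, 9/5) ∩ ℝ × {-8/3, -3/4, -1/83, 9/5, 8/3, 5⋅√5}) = ∅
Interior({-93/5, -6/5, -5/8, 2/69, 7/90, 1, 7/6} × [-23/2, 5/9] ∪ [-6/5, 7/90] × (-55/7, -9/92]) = (-6/5, 7/90) × (-55/7, -9/92)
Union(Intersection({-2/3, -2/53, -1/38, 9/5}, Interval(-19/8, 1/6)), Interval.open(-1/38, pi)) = Union({-2/3, -2/53}, Interval.Ropen(-1/38, pi))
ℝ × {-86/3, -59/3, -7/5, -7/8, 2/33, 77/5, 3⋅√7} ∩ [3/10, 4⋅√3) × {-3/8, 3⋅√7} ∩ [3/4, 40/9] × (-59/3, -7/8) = ∅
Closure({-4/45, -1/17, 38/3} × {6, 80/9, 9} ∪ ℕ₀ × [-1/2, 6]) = (ℕ₀ × [-1/2, 6]) ∪ ({-4/45, -1/17, 38/3} × {6, 80/9, 9})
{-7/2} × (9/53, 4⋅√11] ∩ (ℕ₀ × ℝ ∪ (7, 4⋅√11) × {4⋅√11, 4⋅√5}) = ∅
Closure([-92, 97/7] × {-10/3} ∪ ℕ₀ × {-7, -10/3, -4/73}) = (ℕ₀ × {-7, -10/3, -4/73}) ∪ ([-92, 97/7] × {-10/3})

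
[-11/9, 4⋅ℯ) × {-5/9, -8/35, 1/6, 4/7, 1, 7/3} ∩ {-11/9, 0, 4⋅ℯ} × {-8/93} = ∅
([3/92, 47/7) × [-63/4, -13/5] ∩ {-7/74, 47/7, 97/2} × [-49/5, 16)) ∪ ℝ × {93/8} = ℝ × {93/8}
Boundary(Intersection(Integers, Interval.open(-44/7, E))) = Range(-6, 3, 1)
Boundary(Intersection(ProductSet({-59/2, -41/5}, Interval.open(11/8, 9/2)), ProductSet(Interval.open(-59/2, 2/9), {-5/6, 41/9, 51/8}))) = EmptySet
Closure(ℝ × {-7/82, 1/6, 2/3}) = ℝ × {-7/82, 1/6, 2/3}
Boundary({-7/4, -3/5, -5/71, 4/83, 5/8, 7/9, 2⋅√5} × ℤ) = {-7/4, -3/5, -5/71, 4/83, 5/8, 7/9, 2⋅√5} × ℤ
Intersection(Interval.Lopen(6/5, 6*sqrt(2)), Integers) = Range(2, 9, 1)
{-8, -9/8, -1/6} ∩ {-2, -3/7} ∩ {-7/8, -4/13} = ∅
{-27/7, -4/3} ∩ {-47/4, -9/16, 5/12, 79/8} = ∅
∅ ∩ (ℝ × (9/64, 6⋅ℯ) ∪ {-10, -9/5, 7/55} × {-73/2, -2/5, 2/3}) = ∅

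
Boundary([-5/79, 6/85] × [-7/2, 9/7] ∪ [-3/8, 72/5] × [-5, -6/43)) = ([-3/8, 72/5] × {-5}) ∪ ([-5/79, 6/85] × {9/7}) ∪ ({-3/8, 72/5} × [-5, -6/43]) ∪ ({-5/79, 6/85} × [-6/43, 9/7]) ∪ (([-3/8, -5/79] ∪ [6/85, 72/5]) × {-5, -6/43})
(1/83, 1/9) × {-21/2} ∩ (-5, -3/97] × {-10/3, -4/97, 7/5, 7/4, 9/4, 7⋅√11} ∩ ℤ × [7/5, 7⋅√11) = ∅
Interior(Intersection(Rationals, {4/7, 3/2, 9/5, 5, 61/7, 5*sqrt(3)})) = EmptySet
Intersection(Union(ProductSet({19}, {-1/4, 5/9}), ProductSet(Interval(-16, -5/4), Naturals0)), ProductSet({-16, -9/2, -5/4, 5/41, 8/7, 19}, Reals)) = Union(ProductSet({19}, {-1/4, 5/9}), ProductSet({-16, -9/2, -5/4}, Naturals0))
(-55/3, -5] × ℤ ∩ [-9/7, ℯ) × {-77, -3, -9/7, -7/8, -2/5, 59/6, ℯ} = ∅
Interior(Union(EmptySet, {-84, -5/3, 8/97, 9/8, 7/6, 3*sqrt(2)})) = EmptySet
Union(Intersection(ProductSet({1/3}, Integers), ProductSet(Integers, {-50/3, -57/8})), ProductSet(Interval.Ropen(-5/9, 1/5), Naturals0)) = ProductSet(Interval.Ropen(-5/9, 1/5), Naturals0)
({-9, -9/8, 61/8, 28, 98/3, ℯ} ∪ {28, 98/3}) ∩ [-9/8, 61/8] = {-9/8, 61/8, ℯ}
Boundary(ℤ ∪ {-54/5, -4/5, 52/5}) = ℤ ∪ {-54/5, -4/5, 52/5}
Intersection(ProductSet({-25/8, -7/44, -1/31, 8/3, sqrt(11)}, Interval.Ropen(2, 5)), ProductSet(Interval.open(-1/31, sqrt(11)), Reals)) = ProductSet({8/3}, Interval.Ropen(2, 5))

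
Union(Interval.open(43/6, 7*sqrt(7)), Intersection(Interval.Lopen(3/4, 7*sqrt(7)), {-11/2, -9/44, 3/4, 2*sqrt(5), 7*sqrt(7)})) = Union({2*sqrt(5)}, Interval.Lopen(43/6, 7*sqrt(7)))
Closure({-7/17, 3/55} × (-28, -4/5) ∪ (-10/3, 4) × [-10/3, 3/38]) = ({-7/17, 3/55} × [-28, -4/5)) ∪ ([-10/3, 4] × [-10/3, 3/38])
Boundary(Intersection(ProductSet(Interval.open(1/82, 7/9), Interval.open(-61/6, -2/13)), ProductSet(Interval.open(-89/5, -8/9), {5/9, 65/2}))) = EmptySet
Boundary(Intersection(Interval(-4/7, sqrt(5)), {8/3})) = EmptySet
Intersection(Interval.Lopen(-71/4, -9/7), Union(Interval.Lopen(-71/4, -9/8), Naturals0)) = Interval.Lopen(-71/4, -9/7)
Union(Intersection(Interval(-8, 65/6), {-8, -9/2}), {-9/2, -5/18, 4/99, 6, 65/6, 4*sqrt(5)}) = {-8, -9/2, -5/18, 4/99, 6, 65/6, 4*sqrt(5)}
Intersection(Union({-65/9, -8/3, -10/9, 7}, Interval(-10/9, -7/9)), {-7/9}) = {-7/9}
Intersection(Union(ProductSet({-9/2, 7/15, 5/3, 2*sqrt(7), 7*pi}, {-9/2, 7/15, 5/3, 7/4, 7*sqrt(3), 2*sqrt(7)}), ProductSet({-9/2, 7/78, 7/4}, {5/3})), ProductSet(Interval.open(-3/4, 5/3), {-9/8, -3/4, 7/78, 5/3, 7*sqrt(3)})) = Union(ProductSet({7/78}, {5/3}), ProductSet({7/15}, {5/3, 7*sqrt(3)}))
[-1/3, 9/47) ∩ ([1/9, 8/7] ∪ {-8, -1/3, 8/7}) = {-1/3} ∪ [1/9, 9/47)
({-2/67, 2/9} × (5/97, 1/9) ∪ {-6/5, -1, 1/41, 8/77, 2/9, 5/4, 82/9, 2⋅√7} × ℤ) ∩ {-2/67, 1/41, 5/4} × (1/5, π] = {1/41, 5/4} × {1, 2, 3}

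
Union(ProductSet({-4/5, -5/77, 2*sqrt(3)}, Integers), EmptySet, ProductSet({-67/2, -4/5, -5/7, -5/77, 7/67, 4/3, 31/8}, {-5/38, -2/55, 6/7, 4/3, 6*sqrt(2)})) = Union(ProductSet({-4/5, -5/77, 2*sqrt(3)}, Integers), ProductSet({-67/2, -4/5, -5/7, -5/77, 7/67, 4/3, 31/8}, {-5/38, -2/55, 6/7, 4/3, 6*sqrt(2)}))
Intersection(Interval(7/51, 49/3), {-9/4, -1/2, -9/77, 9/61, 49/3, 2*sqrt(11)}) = {9/61, 49/3, 2*sqrt(11)}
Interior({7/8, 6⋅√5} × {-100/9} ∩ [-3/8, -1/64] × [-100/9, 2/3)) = ∅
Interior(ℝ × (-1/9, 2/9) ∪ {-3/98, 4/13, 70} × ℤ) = (ℝ × (-1/9, 2/9) \ ℤ \ (-1/9, 2/9)) ∪ ({-3/98, 4/13, 70} × ℤ \ ({-1/9, 2/9} ∪ (ℤ \ (-1/9, 2/9)))) ∪ (((-∞, -3/98) ∪ (-3/98, 4/13) ∪ (4/13, 70) ∪ (70, ∞)) × (-1/9, 2/9))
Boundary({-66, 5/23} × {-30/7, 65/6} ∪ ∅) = {-66, 5/23} × {-30/7, 65/6}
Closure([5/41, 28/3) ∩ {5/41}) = {5/41}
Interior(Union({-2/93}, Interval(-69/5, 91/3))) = Interval.open(-69/5, 91/3)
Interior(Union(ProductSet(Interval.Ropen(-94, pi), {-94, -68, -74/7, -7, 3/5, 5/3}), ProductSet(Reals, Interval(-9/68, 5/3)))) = ProductSet(Reals, Interval.open(-9/68, 5/3))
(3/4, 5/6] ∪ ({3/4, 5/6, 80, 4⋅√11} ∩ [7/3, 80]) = (3/4, 5/6] ∪ {80, 4⋅√11}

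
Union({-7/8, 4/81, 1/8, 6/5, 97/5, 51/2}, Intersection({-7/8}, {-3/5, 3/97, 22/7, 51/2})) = {-7/8, 4/81, 1/8, 6/5, 97/5, 51/2}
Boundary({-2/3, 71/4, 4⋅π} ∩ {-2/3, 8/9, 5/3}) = {-2/3}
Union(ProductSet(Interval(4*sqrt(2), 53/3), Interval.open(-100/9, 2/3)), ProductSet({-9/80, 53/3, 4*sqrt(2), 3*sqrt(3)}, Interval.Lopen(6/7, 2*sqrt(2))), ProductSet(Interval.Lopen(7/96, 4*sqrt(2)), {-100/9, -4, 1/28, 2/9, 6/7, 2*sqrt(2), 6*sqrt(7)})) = Union(ProductSet({-9/80, 53/3, 4*sqrt(2), 3*sqrt(3)}, Interval.Lopen(6/7, 2*sqrt(2))), ProductSet(Interval.Lopen(7/96, 4*sqrt(2)), {-100/9, -4, 1/28, 2/9, 6/7, 2*sqrt(2), 6*sqrt(7)}), ProductSet(Interval(4*sqrt(2), 53/3), Interval.open(-100/9, 2/3)))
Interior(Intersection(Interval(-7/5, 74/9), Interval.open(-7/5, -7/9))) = Interval.open(-7/5, -7/9)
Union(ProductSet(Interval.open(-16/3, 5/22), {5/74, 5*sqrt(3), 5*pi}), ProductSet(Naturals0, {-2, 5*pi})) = Union(ProductSet(Interval.open(-16/3, 5/22), {5/74, 5*sqrt(3), 5*pi}), ProductSet(Naturals0, {-2, 5*pi}))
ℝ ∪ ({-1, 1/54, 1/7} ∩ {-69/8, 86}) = ℝ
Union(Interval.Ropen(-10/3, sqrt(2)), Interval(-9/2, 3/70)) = Interval.Ropen(-9/2, sqrt(2))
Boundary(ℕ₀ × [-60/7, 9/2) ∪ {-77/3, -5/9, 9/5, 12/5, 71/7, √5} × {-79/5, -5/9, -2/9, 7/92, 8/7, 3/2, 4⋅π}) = (ℕ₀ × [-60/7, 9/2]) ∪ ({-77/3, -5/9, 9/5, 12/5, 71/7, √5} × {-79/5, -5/9, -2/9, 7/92, 8/7, 3/2, 4⋅π})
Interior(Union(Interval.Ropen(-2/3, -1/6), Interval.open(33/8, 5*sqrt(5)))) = Union(Interval.open(-2/3, -1/6), Interval.open(33/8, 5*sqrt(5)))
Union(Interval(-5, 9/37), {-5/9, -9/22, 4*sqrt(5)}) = Union({4*sqrt(5)}, Interval(-5, 9/37))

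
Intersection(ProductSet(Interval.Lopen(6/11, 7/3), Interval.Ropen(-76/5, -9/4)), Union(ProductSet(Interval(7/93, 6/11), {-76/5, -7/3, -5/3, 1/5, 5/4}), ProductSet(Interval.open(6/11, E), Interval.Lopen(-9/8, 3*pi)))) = EmptySet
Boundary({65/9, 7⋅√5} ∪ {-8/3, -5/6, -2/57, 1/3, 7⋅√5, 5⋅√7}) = {-8/3, -5/6, -2/57, 1/3, 65/9, 7⋅√5, 5⋅√7}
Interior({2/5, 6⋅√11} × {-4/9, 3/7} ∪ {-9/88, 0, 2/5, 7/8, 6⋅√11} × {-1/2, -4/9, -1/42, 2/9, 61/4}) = ∅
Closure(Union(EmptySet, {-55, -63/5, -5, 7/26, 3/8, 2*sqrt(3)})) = {-55, -63/5, -5, 7/26, 3/8, 2*sqrt(3)}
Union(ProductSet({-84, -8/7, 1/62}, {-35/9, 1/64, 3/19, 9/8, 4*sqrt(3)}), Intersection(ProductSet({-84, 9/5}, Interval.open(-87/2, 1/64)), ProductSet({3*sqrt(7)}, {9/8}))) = ProductSet({-84, -8/7, 1/62}, {-35/9, 1/64, 3/19, 9/8, 4*sqrt(3)})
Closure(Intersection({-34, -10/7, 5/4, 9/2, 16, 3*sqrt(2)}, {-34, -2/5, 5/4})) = {-34, 5/4}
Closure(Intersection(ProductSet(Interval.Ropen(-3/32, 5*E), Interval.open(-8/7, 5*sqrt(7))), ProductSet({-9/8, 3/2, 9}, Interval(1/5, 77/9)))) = ProductSet({3/2, 9}, Interval(1/5, 77/9))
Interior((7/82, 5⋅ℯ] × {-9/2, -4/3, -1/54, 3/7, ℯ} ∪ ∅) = ∅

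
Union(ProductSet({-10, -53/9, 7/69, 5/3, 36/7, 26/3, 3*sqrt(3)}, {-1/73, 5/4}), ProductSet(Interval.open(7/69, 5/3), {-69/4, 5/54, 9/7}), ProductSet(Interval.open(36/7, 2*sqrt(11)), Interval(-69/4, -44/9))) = Union(ProductSet({-10, -53/9, 7/69, 5/3, 36/7, 26/3, 3*sqrt(3)}, {-1/73, 5/4}), ProductSet(Interval.open(7/69, 5/3), {-69/4, 5/54, 9/7}), ProductSet(Interval.open(36/7, 2*sqrt(11)), Interval(-69/4, -44/9)))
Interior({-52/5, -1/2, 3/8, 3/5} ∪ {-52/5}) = ∅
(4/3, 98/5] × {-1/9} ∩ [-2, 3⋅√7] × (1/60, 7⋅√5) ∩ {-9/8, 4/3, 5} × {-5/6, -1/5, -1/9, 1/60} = ∅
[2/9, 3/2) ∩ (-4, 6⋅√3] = [2/9, 3/2)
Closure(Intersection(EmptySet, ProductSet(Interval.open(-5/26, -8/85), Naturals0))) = EmptySet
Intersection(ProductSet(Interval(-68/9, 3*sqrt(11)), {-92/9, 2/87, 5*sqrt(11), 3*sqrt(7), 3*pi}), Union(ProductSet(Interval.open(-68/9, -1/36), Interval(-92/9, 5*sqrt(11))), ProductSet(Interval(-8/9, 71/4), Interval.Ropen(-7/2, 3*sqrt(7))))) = Union(ProductSet(Interval.open(-68/9, -1/36), {-92/9, 2/87, 5*sqrt(11), 3*sqrt(7), 3*pi}), ProductSet(Interval(-8/9, 3*sqrt(11)), {2/87}))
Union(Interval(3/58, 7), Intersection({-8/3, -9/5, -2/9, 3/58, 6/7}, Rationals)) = Union({-8/3, -9/5, -2/9}, Interval(3/58, 7))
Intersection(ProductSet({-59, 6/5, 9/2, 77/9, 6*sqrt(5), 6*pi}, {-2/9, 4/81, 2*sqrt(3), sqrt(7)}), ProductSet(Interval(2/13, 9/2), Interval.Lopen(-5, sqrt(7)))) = ProductSet({6/5, 9/2}, {-2/9, 4/81, sqrt(7)})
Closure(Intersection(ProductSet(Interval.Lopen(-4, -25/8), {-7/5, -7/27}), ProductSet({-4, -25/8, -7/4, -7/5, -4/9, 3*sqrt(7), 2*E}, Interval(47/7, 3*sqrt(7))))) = EmptySet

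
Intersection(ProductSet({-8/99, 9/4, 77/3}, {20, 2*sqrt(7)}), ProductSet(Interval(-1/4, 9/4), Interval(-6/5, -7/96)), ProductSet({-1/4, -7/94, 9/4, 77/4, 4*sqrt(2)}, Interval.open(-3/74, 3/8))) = EmptySet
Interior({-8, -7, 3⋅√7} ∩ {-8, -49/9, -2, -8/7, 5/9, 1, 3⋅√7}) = ∅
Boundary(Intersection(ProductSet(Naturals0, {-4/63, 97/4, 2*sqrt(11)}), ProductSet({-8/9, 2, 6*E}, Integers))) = EmptySet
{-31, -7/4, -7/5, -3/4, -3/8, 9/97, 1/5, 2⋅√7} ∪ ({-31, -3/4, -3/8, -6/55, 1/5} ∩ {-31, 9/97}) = {-31, -7/4, -7/5, -3/4, -3/8, 9/97, 1/5, 2⋅√7}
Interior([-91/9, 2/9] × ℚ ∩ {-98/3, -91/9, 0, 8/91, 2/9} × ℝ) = ∅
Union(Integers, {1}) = Integers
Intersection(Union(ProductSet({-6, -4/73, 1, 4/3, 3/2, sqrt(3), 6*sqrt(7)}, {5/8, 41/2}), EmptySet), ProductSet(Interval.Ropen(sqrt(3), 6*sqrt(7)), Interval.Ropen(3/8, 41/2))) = ProductSet({sqrt(3)}, {5/8})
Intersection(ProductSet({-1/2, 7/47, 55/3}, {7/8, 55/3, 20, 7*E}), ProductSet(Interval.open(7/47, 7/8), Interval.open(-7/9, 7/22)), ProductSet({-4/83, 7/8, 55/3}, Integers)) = EmptySet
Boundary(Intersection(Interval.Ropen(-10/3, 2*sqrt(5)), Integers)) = Range(-3, 5, 1)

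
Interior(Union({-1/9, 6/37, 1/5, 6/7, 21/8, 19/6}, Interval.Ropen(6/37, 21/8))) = Interval.open(6/37, 21/8)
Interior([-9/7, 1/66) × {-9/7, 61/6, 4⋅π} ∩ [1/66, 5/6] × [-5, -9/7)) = ∅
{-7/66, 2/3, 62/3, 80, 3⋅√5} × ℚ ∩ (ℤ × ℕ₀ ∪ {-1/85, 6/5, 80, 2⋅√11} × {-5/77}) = {80} × ({-5/77} ∪ ℕ₀)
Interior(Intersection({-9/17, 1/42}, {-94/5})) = EmptySet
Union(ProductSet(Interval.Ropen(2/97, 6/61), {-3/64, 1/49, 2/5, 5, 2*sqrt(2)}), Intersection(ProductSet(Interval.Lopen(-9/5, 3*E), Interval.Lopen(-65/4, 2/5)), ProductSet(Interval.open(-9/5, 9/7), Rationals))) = Union(ProductSet(Interval.open(-9/5, 9/7), Intersection(Interval.Lopen(-65/4, 2/5), Rationals)), ProductSet(Interval.Ropen(2/97, 6/61), {-3/64, 1/49, 2/5, 5, 2*sqrt(2)}))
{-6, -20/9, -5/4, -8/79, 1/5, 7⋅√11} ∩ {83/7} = ∅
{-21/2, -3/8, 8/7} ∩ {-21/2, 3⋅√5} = {-21/2}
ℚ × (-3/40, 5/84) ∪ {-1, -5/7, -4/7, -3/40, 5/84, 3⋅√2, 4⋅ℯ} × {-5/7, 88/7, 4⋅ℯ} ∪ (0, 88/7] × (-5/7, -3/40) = (ℚ × (-3/40, 5/84)) ∪ ((0, 88/7] × (-5/7, -3/40)) ∪ ({-1, -5/7, -4/7, -3/40, 5/84, 3⋅√2, 4⋅ℯ} × {-5/7, 88/7, 4⋅ℯ})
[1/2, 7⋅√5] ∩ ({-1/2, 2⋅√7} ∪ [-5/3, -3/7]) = {2⋅√7}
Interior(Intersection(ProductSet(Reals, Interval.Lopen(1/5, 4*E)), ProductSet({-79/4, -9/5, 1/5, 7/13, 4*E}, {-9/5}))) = EmptySet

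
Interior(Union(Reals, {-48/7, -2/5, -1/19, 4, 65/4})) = Reals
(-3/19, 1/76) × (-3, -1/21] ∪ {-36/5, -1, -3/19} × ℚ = ({-36/5, -1, -3/19} × ℚ) ∪ ((-3/19, 1/76) × (-3, -1/21])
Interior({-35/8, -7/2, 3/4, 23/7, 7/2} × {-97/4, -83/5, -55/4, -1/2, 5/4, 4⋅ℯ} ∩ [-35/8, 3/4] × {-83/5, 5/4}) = ∅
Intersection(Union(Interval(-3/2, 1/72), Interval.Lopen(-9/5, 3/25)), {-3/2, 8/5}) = {-3/2}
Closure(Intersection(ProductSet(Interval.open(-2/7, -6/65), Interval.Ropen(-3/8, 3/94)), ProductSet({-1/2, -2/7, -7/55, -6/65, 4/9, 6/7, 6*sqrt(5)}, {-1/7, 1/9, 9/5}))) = ProductSet({-7/55}, {-1/7})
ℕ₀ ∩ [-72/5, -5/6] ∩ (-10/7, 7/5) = ∅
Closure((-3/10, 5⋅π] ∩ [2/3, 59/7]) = [2/3, 59/7]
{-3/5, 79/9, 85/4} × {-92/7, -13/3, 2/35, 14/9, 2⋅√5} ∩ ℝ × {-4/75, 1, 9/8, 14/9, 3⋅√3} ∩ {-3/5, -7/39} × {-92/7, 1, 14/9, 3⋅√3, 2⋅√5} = {-3/5} × {14/9}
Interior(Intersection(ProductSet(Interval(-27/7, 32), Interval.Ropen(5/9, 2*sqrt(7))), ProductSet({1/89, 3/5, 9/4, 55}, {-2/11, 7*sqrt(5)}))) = EmptySet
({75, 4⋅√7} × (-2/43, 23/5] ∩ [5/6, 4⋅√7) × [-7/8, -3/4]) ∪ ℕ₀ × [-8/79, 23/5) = ℕ₀ × [-8/79, 23/5)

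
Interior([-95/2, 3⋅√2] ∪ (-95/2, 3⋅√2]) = (-95/2, 3⋅√2)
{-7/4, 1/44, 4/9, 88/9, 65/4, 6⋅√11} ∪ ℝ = ℝ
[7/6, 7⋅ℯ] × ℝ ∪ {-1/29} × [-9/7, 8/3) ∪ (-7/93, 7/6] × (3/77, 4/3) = ({-1/29} × [-9/7, 8/3)) ∪ ([7/6, 7⋅ℯ] × ℝ) ∪ ((-7/93, 7/6] × (3/77, 4/3))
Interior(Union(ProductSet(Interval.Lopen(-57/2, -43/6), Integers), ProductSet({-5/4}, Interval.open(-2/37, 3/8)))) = EmptySet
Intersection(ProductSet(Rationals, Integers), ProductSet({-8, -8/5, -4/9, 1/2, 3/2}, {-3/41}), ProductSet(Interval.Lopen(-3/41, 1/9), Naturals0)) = EmptySet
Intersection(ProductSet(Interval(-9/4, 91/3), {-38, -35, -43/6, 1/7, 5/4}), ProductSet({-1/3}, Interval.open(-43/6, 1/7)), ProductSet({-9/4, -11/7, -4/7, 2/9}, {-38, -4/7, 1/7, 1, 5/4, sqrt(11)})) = EmptySet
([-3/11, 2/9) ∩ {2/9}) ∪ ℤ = ℤ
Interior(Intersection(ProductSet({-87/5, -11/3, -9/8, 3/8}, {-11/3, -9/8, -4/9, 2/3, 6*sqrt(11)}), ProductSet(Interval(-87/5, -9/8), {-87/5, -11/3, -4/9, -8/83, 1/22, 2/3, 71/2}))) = EmptySet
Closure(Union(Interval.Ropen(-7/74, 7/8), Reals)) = Interval(-oo, oo)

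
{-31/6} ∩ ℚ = {-31/6}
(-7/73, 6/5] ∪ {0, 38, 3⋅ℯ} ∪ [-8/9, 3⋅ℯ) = [-8/9, 3⋅ℯ] ∪ {38}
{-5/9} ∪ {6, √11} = {-5/9, 6, √11}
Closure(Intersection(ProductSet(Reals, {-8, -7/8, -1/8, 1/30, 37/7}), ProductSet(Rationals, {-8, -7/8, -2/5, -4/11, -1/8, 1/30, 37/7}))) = ProductSet(Reals, {-8, -7/8, -1/8, 1/30, 37/7})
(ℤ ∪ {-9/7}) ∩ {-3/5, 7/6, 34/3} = ∅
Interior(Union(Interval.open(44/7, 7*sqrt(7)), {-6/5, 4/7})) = Interval.open(44/7, 7*sqrt(7))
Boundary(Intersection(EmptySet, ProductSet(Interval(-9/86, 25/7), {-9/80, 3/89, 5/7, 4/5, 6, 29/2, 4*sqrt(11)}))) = EmptySet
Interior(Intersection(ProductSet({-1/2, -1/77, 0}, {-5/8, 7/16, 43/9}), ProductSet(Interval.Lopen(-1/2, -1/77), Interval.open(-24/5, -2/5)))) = EmptySet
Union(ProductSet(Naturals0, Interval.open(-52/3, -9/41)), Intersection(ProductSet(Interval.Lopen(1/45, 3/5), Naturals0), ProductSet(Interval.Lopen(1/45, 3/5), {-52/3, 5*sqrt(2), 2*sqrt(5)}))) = ProductSet(Naturals0, Interval.open(-52/3, -9/41))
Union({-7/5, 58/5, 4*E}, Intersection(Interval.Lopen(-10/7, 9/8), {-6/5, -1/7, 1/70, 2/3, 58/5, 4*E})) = {-7/5, -6/5, -1/7, 1/70, 2/3, 58/5, 4*E}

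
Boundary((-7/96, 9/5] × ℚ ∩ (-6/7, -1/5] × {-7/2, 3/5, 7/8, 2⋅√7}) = ∅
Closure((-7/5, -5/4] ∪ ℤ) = ℤ ∪ [-7/5, -5/4]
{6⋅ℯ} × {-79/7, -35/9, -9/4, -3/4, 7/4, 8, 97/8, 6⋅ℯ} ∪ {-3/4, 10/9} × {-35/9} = ({-3/4, 10/9} × {-35/9}) ∪ ({6⋅ℯ} × {-79/7, -35/9, -9/4, -3/4, 7/4, 8, 97/8, 6⋅ℯ})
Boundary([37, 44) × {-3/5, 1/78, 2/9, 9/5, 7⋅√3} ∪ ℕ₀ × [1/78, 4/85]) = (ℕ₀ × [1/78, 4/85]) ∪ ([37, 44] × {-3/5, 1/78, 2/9, 9/5, 7⋅√3})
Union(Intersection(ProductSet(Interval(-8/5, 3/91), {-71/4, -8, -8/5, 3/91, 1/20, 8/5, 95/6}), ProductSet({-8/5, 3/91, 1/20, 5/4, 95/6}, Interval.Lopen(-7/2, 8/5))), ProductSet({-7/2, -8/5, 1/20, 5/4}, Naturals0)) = Union(ProductSet({-8/5, 3/91}, {-8/5, 3/91, 1/20, 8/5}), ProductSet({-7/2, -8/5, 1/20, 5/4}, Naturals0))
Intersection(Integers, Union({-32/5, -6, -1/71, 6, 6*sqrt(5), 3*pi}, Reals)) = Integers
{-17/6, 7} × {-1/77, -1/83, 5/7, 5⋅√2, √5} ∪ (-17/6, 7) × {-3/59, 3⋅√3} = ((-17/6, 7) × {-3/59, 3⋅√3}) ∪ ({-17/6, 7} × {-1/77, -1/83, 5/7, 5⋅√2, √5})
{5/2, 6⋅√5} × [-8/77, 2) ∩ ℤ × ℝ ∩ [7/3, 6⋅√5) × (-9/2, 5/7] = ∅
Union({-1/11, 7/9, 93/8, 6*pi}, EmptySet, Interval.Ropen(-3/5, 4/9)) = Union({7/9, 93/8, 6*pi}, Interval.Ropen(-3/5, 4/9))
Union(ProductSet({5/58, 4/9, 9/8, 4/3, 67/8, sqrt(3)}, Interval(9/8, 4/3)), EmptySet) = ProductSet({5/58, 4/9, 9/8, 4/3, 67/8, sqrt(3)}, Interval(9/8, 4/3))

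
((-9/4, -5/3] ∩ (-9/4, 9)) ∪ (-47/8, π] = (-47/8, π]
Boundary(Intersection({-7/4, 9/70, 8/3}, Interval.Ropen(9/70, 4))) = {9/70, 8/3}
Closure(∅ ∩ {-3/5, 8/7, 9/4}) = ∅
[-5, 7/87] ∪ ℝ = (-∞, ∞)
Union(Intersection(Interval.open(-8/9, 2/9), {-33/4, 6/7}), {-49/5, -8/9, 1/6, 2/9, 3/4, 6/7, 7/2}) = {-49/5, -8/9, 1/6, 2/9, 3/4, 6/7, 7/2}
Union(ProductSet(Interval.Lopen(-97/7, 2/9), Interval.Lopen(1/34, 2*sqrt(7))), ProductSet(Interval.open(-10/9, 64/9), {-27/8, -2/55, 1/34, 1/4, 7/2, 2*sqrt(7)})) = Union(ProductSet(Interval.Lopen(-97/7, 2/9), Interval.Lopen(1/34, 2*sqrt(7))), ProductSet(Interval.open(-10/9, 64/9), {-27/8, -2/55, 1/34, 1/4, 7/2, 2*sqrt(7)}))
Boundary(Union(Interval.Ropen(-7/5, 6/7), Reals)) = EmptySet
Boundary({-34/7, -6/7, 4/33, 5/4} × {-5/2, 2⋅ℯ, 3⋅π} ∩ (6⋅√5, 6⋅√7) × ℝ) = ∅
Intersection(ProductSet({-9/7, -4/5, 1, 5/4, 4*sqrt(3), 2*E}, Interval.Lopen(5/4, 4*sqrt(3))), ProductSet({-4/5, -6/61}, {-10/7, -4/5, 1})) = EmptySet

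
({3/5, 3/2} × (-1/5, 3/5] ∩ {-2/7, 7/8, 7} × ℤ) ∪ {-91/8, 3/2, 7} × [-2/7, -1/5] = {-91/8, 3/2, 7} × [-2/7, -1/5]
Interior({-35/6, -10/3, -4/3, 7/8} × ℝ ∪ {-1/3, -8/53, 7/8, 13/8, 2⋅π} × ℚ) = ∅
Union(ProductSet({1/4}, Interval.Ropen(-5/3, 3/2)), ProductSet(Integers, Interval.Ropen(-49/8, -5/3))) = Union(ProductSet({1/4}, Interval.Ropen(-5/3, 3/2)), ProductSet(Integers, Interval.Ropen(-49/8, -5/3)))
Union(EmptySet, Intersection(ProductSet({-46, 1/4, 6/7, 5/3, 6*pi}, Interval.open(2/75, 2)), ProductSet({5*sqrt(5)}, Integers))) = EmptySet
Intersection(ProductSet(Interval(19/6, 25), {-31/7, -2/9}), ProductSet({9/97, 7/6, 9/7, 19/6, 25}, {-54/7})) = EmptySet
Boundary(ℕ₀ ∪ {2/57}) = ℕ₀ ∪ {2/57}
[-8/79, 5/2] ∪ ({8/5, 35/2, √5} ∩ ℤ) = [-8/79, 5/2]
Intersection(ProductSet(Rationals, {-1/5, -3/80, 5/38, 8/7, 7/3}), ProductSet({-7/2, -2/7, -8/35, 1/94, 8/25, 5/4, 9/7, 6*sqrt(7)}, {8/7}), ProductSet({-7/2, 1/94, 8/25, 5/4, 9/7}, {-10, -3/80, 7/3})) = EmptySet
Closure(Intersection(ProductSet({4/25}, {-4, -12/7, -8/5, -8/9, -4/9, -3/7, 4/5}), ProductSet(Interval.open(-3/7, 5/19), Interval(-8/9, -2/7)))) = ProductSet({4/25}, {-8/9, -4/9, -3/7})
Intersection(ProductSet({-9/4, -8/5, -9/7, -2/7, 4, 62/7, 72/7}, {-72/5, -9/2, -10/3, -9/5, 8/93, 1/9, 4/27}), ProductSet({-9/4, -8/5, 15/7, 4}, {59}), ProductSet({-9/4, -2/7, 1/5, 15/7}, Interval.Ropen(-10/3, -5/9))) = EmptySet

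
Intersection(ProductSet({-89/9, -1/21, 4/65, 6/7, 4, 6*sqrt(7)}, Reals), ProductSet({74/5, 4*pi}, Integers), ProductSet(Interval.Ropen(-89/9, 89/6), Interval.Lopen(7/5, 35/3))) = EmptySet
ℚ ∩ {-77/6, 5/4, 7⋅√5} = {-77/6, 5/4}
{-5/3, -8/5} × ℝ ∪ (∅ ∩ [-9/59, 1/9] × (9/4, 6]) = {-5/3, -8/5} × ℝ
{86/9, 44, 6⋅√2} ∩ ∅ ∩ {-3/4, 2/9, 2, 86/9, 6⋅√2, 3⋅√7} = ∅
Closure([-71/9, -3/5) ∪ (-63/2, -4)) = [-63/2, -3/5]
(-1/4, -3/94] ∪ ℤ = ℤ ∪ (-1/4, -3/94]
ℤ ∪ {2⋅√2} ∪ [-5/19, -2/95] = ℤ ∪ [-5/19, -2/95] ∪ {2⋅√2}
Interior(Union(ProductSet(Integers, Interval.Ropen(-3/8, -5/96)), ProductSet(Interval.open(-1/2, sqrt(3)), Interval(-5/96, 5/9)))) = ProductSet(Interval.open(-1/2, sqrt(3)), Interval.open(-5/96, 5/9))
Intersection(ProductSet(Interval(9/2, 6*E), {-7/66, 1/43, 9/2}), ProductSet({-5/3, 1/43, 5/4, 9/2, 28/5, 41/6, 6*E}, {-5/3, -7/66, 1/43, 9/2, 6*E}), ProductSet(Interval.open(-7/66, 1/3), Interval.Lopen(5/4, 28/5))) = EmptySet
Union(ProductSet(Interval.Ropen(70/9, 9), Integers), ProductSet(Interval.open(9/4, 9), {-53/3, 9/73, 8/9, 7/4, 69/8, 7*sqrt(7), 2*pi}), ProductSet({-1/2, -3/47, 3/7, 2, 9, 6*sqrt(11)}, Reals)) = Union(ProductSet({-1/2, -3/47, 3/7, 2, 9, 6*sqrt(11)}, Reals), ProductSet(Interval.open(9/4, 9), {-53/3, 9/73, 8/9, 7/4, 69/8, 7*sqrt(7), 2*pi}), ProductSet(Interval.Ropen(70/9, 9), Integers))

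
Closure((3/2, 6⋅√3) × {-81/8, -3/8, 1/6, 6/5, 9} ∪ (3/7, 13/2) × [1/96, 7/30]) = ([3/7, 13/2] × [1/96, 7/30]) ∪ ([3/2, 6⋅√3] × {-81/8, -3/8, 6/5, 9}) ∪ ((3/2, 6⋅√3] × {-81/8, -3/8, 1/6, 6/5, 9})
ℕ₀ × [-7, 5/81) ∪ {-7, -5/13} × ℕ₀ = ({-7, -5/13} × ℕ₀) ∪ (ℕ₀ × [-7, 5/81))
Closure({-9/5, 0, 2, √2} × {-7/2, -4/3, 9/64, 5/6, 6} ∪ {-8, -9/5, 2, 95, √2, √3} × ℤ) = ({-8, -9/5, 2, 95, √2, √3} × ℤ) ∪ ({-9/5, 0, 2, √2} × {-7/2, -4/3, 9/64, 5/6, 6})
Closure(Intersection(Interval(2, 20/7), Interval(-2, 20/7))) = Interval(2, 20/7)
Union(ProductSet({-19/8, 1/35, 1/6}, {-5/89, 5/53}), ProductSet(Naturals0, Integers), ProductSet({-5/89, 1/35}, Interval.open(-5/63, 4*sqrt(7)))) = Union(ProductSet({-5/89, 1/35}, Interval.open(-5/63, 4*sqrt(7))), ProductSet({-19/8, 1/35, 1/6}, {-5/89, 5/53}), ProductSet(Naturals0, Integers))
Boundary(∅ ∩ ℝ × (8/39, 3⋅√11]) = ∅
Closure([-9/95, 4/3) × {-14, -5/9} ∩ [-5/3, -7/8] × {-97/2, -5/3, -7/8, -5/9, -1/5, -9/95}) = ∅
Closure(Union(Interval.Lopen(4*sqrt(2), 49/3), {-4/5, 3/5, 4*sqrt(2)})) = Union({-4/5, 3/5}, Interval(4*sqrt(2), 49/3))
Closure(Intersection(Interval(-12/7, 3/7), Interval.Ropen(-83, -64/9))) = EmptySet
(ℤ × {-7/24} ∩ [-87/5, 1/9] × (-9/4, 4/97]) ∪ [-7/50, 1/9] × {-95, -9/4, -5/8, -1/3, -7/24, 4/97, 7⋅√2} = ({-17, -16, …, 0} × {-7/24}) ∪ ([-7/50, 1/9] × {-95, -9/4, -5/8, -1/3, -7/24, 4/97, 7⋅√2})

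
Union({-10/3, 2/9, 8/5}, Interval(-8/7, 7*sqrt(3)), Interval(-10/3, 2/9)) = Interval(-10/3, 7*sqrt(3))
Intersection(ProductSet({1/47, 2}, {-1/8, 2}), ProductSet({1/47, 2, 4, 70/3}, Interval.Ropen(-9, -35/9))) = EmptySet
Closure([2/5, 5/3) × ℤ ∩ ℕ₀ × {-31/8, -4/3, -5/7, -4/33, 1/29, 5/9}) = ∅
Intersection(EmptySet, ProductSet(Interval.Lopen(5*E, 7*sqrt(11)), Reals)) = EmptySet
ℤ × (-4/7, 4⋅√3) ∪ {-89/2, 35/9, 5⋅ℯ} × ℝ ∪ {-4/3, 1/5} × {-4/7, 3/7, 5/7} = ({-4/3, 1/5} × {-4/7, 3/7, 5/7}) ∪ ({-89/2, 35/9, 5⋅ℯ} × ℝ) ∪ (ℤ × (-4/7, 4⋅√3))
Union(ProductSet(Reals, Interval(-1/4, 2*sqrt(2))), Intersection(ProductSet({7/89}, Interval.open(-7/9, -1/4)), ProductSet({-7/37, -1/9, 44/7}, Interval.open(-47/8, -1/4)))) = ProductSet(Reals, Interval(-1/4, 2*sqrt(2)))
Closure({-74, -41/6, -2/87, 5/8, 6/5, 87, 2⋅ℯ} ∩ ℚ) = {-74, -41/6, -2/87, 5/8, 6/5, 87}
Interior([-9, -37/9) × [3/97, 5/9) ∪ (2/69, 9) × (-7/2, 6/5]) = ((-9, -37/9) × (3/97, 5/9)) ∪ ((2/69, 9) × (-7/2, 6/5))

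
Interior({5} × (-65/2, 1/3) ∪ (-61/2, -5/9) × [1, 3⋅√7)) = (-61/2, -5/9) × (1, 3⋅√7)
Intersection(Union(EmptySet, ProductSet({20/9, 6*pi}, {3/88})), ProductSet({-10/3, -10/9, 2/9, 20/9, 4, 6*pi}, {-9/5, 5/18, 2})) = EmptySet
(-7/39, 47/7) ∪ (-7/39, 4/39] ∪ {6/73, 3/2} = (-7/39, 47/7)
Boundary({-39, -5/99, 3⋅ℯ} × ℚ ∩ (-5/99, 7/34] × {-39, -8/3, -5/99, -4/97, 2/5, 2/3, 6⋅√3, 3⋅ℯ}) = ∅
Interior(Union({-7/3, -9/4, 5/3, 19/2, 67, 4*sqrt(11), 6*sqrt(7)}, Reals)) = Reals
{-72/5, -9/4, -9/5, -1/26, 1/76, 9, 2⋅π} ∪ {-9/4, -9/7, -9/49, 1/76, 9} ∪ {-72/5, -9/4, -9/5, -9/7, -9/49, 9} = {-72/5, -9/4, -9/5, -9/7, -9/49, -1/26, 1/76, 9, 2⋅π}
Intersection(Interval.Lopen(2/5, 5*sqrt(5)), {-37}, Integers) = EmptySet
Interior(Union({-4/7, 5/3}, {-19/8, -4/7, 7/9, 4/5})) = EmptySet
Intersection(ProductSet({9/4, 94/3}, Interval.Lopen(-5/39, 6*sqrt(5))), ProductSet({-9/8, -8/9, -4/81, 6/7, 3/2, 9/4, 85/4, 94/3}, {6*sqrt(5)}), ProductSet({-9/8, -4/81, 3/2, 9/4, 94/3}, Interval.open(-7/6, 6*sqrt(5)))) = EmptySet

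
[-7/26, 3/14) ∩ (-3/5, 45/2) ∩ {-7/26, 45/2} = {-7/26}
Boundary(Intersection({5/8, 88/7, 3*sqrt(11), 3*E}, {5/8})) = {5/8}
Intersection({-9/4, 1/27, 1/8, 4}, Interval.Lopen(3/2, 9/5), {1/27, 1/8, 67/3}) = EmptySet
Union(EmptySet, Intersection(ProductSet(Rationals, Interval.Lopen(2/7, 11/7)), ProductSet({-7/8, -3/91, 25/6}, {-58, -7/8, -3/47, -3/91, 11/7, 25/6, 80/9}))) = ProductSet({-7/8, -3/91, 25/6}, {11/7})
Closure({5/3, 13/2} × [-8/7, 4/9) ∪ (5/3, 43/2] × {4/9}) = ([5/3, 43/2] × {4/9}) ∪ ({5/3, 13/2} × [-8/7, 4/9])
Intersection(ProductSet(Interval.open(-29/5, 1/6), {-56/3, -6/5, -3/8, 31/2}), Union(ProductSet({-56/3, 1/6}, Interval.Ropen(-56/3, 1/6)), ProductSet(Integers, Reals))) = ProductSet(Range(-5, 1, 1), {-56/3, -6/5, -3/8, 31/2})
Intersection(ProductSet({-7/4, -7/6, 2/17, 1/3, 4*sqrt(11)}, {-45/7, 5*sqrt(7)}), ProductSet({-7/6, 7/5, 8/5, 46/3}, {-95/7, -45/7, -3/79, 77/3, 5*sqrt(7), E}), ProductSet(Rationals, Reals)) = ProductSet({-7/6}, {-45/7, 5*sqrt(7)})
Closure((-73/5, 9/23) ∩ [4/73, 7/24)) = [4/73, 7/24]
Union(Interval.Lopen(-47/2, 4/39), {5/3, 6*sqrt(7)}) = Union({5/3, 6*sqrt(7)}, Interval.Lopen(-47/2, 4/39))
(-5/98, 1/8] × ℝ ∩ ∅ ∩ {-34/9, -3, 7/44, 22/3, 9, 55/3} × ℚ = ∅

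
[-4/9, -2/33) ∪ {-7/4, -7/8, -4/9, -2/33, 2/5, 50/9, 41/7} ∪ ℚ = ℚ ∪ [-4/9, -2/33]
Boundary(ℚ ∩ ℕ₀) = ℕ₀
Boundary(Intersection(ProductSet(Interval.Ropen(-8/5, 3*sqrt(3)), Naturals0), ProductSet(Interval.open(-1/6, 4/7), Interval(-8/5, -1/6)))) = EmptySet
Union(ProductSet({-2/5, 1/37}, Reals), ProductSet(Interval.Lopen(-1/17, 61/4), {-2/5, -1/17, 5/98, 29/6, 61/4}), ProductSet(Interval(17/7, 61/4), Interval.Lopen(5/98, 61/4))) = Union(ProductSet({-2/5, 1/37}, Reals), ProductSet(Interval.Lopen(-1/17, 61/4), {-2/5, -1/17, 5/98, 29/6, 61/4}), ProductSet(Interval(17/7, 61/4), Interval.Lopen(5/98, 61/4)))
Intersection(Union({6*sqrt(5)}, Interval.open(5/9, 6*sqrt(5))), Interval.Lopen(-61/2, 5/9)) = EmptySet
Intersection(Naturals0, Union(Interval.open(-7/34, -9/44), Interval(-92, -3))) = EmptySet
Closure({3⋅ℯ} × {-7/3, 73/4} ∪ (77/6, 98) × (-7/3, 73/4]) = ({77/6, 98} × [-7/3, 73/4]) ∪ ((77/6, 98) × (-7/3, 73/4]) ∪ (({3⋅ℯ} ∪ [77/6, 98]) × {-7/3, 73/4})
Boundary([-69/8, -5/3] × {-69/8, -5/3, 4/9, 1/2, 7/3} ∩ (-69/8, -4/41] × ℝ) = [-69/8, -5/3] × {-69/8, -5/3, 4/9, 1/2, 7/3}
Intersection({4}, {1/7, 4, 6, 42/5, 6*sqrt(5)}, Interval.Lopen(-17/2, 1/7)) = EmptySet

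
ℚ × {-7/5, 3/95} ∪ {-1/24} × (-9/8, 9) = (ℚ × {-7/5, 3/95}) ∪ ({-1/24} × (-9/8, 9))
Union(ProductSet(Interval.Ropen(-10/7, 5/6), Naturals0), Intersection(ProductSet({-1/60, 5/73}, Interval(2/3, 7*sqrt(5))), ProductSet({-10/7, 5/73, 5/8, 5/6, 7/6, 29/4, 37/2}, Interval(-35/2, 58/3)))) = Union(ProductSet({5/73}, Interval(2/3, 7*sqrt(5))), ProductSet(Interval.Ropen(-10/7, 5/6), Naturals0))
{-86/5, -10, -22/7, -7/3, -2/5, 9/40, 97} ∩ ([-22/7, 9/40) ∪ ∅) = {-22/7, -7/3, -2/5}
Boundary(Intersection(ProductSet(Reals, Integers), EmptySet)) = EmptySet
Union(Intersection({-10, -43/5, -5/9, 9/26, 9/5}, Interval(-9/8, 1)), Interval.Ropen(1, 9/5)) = Union({-5/9, 9/26}, Interval.Ropen(1, 9/5))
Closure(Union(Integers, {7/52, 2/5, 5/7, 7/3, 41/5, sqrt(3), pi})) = Union({7/52, 2/5, 5/7, 7/3, 41/5, sqrt(3), pi}, Integers)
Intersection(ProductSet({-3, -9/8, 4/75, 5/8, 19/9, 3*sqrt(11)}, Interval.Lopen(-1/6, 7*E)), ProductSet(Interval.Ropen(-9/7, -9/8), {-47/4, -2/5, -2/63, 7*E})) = EmptySet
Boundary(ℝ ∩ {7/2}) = {7/2}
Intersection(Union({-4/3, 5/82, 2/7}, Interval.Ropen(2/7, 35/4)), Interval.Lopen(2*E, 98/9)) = Interval.open(2*E, 35/4)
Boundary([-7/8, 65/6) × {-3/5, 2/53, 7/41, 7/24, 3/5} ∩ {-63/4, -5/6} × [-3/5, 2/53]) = {-5/6} × {-3/5, 2/53}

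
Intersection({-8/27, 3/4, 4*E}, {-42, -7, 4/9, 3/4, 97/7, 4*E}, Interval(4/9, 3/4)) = {3/4}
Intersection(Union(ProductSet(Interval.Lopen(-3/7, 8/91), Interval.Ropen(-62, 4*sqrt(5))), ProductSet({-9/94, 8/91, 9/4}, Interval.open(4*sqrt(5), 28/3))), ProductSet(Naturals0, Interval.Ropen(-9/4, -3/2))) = ProductSet(Range(0, 1, 1), Interval.Ropen(-9/4, -3/2))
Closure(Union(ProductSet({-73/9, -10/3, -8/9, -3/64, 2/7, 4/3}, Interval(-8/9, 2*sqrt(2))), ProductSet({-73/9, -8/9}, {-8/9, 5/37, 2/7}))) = ProductSet({-73/9, -10/3, -8/9, -3/64, 2/7, 4/3}, Interval(-8/9, 2*sqrt(2)))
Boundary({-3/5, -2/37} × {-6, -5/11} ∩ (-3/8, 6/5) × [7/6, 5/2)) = ∅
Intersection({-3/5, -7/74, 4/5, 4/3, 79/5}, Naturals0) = EmptySet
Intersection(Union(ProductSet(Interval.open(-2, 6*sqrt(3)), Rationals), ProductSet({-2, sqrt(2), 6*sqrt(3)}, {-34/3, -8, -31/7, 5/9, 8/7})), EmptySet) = EmptySet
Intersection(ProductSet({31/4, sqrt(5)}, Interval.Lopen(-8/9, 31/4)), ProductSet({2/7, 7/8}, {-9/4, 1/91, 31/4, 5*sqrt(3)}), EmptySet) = EmptySet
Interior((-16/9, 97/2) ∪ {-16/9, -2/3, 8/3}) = (-16/9, 97/2)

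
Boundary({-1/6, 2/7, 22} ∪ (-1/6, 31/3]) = {-1/6, 31/3, 22}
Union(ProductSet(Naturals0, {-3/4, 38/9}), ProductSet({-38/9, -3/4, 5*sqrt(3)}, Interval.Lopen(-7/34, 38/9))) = Union(ProductSet({-38/9, -3/4, 5*sqrt(3)}, Interval.Lopen(-7/34, 38/9)), ProductSet(Naturals0, {-3/4, 38/9}))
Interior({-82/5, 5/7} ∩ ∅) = ∅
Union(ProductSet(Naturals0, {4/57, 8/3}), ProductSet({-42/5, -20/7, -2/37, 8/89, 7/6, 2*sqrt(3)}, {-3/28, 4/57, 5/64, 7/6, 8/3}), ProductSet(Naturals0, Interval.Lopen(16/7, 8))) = Union(ProductSet({-42/5, -20/7, -2/37, 8/89, 7/6, 2*sqrt(3)}, {-3/28, 4/57, 5/64, 7/6, 8/3}), ProductSet(Naturals0, Union({4/57}, Interval.Lopen(16/7, 8))))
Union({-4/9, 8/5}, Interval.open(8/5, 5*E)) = Union({-4/9}, Interval.Ropen(8/5, 5*E))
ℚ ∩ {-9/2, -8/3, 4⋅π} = {-9/2, -8/3}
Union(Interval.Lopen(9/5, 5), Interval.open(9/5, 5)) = Interval.Lopen(9/5, 5)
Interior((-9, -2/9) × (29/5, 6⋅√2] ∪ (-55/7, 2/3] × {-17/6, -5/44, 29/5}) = (-9, -2/9) × (29/5, 6⋅√2)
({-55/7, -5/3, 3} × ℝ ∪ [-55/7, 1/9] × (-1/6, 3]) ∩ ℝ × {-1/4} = {-55/7, -5/3, 3} × {-1/4}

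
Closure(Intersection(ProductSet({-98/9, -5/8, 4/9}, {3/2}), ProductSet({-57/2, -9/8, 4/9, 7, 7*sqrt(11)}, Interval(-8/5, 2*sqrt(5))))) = ProductSet({4/9}, {3/2})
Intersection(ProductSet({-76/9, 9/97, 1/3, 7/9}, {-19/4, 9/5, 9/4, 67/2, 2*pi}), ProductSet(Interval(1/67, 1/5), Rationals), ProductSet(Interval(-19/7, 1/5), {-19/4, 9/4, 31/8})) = ProductSet({9/97}, {-19/4, 9/4})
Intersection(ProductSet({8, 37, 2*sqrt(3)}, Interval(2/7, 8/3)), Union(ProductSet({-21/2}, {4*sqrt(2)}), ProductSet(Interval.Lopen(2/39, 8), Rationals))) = ProductSet({8, 2*sqrt(3)}, Intersection(Interval(2/7, 8/3), Rationals))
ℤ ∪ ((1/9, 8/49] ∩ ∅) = ℤ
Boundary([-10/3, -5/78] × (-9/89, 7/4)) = ({-10/3, -5/78} × [-9/89, 7/4]) ∪ ([-10/3, -5/78] × {-9/89, 7/4})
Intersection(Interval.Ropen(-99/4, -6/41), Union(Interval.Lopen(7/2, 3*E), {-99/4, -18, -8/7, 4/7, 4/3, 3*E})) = {-99/4, -18, -8/7}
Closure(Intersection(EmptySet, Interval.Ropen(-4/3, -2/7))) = EmptySet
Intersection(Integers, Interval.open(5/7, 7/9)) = EmptySet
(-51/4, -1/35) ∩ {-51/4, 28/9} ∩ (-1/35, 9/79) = ∅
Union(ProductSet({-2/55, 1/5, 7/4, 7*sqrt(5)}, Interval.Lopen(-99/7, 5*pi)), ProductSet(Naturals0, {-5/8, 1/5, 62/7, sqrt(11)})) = Union(ProductSet({-2/55, 1/5, 7/4, 7*sqrt(5)}, Interval.Lopen(-99/7, 5*pi)), ProductSet(Naturals0, {-5/8, 1/5, 62/7, sqrt(11)}))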